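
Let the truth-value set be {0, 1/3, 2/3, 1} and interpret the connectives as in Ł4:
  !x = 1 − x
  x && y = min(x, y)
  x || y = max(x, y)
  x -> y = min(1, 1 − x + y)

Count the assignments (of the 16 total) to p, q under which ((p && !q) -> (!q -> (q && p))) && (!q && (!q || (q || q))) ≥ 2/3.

p = 0, q = 0 ↦ 1  ≥
p = 0, q = 1/3 ↦ 2/3  ≥
p = 0, q = 2/3 ↦ 1/3  <
p = 0, q = 1 ↦ 0  <
p = 1/3, q = 0 ↦ 2/3  ≥
p = 1/3, q = 1/3 ↦ 2/3  ≥
p = 1/3, q = 2/3 ↦ 1/3  <
p = 1/3, q = 1 ↦ 0  <
p = 2/3, q = 0 ↦ 1/3  <
p = 2/3, q = 1/3 ↦ 2/3  ≥
p = 2/3, q = 2/3 ↦ 1/3  <
p = 2/3, q = 1 ↦ 0  <
p = 1, q = 0 ↦ 0  <
p = 1, q = 1/3 ↦ 2/3  ≥
p = 1, q = 2/3 ↦ 1/3  <
p = 1, q = 1 ↦ 0  <
So 6 of the 16 assignments meet the threshold.

6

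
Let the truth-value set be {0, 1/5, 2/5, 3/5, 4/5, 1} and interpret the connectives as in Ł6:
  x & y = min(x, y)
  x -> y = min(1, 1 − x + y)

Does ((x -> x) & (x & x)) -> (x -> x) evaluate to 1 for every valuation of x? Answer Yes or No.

x = 0 ↦ 1
x = 1/5 ↦ 1
x = 2/5 ↦ 1
x = 3/5 ↦ 1
x = 4/5 ↦ 1
x = 1 ↦ 1
Every assignment gives a value ≥ 1.

Yes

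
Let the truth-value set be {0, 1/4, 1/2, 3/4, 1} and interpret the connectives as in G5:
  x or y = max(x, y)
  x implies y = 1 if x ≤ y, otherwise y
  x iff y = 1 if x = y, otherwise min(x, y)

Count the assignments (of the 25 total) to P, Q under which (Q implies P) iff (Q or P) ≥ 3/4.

value 1: 5 assignments (counts)
value 3/4: 5 assignments (counts)
value 1/2: 5 assignments
value 1/4: 5 assignments
value 0: 5 assignments
So 10 of the 25 assignments meet the threshold.

10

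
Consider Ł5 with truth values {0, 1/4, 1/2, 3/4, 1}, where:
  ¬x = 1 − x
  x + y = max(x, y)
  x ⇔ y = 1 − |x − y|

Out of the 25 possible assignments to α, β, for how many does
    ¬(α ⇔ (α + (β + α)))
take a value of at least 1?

value 1: 1 assignment (counts)
value 3/4: 2 assignments
value 1/2: 3 assignments
value 1/4: 4 assignments
value 0: 15 assignments
So 1 of the 25 assignments meets the threshold.

1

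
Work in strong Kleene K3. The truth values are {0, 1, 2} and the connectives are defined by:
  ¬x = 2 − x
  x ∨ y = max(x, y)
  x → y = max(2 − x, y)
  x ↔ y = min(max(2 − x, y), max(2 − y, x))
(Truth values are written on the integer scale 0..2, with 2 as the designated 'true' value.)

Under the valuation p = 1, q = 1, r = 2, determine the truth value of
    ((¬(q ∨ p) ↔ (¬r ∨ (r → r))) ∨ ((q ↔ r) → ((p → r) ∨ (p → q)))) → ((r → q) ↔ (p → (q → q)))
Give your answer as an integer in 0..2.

q ∨ p = 1 ∨ 1 = 1
¬(q ∨ p) = ¬1 = 1
¬r = ¬2 = 0
r → r = 2 → 2 = 2
¬r ∨ (r → r) = 0 ∨ 2 = 2
¬(q ∨ p) ↔ (¬r ∨ (r → r)) = 1 ↔ 2 = 1
q ↔ r = 1 ↔ 2 = 1
p → r = 1 → 2 = 2
p → q = 1 → 1 = 1
(p → r) ∨ (p → q) = 2 ∨ 1 = 2
(q ↔ r) → ((p → r) ∨ (p → q)) = 1 → 2 = 2
(¬(q ∨ p) ↔ (¬r ∨ (r → r))) ∨ ((q ↔ r) → ((p → r) ∨ (p → q))) = 1 ∨ 2 = 2
r → q = 2 → 1 = 1
q → q = 1 → 1 = 1
p → (q → q) = 1 → 1 = 1
(r → q) ↔ (p → (q → q)) = 1 ↔ 1 = 1
((¬(q ∨ p) ↔ (¬r ∨ (r → r))) ∨ ((q ↔ r) → ((p → r) ∨ (p → q)))) → ((r → q) ↔ (p → (q → q))) = 2 → 1 = 1

1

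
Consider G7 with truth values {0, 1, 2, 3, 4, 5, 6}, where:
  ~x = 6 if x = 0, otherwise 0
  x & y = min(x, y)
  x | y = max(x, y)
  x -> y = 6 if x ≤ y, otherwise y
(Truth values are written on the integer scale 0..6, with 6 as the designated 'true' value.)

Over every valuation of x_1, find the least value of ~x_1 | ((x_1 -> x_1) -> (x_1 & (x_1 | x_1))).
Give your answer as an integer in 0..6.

Take x_1 = 1:
~x_1 = ~1 = 0
x_1 -> x_1 = 1 -> 1 = 6
x_1 | x_1 = 1 | 1 = 1
x_1 & (x_1 | x_1) = 1 & 1 = 1
(x_1 -> x_1) -> (x_1 & (x_1 | x_1)) = 6 -> 1 = 1
~x_1 | ((x_1 -> x_1) -> (x_1 & (x_1 | x_1))) = 0 | 1 = 1
No assignment yields a value below 1, so this is the minimum.

1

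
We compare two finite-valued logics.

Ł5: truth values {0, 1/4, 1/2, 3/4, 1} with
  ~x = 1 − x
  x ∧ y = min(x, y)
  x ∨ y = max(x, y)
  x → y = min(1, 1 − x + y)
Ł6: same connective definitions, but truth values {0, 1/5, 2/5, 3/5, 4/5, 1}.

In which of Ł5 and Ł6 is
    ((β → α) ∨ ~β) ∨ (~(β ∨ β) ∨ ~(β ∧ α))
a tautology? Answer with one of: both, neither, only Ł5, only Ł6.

In Ł5: at α = 1/4, β = 1/2 the value is 3/4 — not a tautology.
In Ł6: at α = 1/5, β = 2/5 the value is 4/5 — not a tautology.

neither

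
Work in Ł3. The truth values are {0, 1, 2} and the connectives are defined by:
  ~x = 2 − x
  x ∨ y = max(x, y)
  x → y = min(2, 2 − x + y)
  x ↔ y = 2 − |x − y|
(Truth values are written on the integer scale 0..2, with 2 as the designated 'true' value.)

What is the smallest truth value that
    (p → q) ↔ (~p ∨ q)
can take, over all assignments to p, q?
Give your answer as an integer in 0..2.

1

Take p = 1, q = 1:
p → q = 1 → 1 = 2
~p = ~1 = 1
~p ∨ q = 1 ∨ 1 = 1
(p → q) ↔ (~p ∨ q) = 2 ↔ 1 = 1
No assignment yields a value below 1, so this is the minimum.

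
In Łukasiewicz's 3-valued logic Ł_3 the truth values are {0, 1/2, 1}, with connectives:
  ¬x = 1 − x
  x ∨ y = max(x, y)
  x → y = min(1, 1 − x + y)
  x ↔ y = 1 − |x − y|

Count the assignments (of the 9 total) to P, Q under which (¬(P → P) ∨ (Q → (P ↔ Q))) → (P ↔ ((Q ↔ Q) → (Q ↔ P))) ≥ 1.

P = 0, Q = 0 ↦ 0  <
P = 0, Q = 1/2 ↦ 1/2  <
P = 0, Q = 1 ↦ 1  ≥
P = 1/2, Q = 0 ↦ 1  ≥
P = 1/2, Q = 1/2 ↦ 1/2  <
P = 1/2, Q = 1 ↦ 1  ≥
P = 1, Q = 0 ↦ 0  <
P = 1, Q = 1/2 ↦ 1/2  <
P = 1, Q = 1 ↦ 1  ≥
So 4 of the 9 assignments meet the threshold.

4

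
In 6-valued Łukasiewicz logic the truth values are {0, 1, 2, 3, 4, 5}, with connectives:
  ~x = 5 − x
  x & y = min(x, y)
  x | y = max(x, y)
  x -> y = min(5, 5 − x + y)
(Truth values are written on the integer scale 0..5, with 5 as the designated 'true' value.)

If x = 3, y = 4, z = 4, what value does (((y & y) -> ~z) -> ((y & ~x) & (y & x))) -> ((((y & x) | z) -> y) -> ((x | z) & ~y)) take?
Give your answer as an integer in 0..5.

y & y = 4 & 4 = 4
~z = ~4 = 1
(y & y) -> ~z = 4 -> 1 = 2
~x = ~3 = 2
y & ~x = 4 & 2 = 2
y & x = 4 & 3 = 3
(y & ~x) & (y & x) = 2 & 3 = 2
((y & y) -> ~z) -> ((y & ~x) & (y & x)) = 2 -> 2 = 5
y & x = 4 & 3 = 3
(y & x) | z = 3 | 4 = 4
((y & x) | z) -> y = 4 -> 4 = 5
x | z = 3 | 4 = 4
~y = ~4 = 1
(x | z) & ~y = 4 & 1 = 1
(((y & x) | z) -> y) -> ((x | z) & ~y) = 5 -> 1 = 1
(((y & y) -> ~z) -> ((y & ~x) & (y & x))) -> ((((y & x) | z) -> y) -> ((x | z) & ~y)) = 5 -> 1 = 1

1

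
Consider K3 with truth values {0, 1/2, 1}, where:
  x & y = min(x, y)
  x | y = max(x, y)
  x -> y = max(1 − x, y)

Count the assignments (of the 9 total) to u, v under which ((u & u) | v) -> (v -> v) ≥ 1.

6

u = 0, v = 0 ↦ 1  ≥
u = 0, v = 1/2 ↦ 1/2  <
u = 0, v = 1 ↦ 1  ≥
u = 1/2, v = 0 ↦ 1  ≥
u = 1/2, v = 1/2 ↦ 1/2  <
u = 1/2, v = 1 ↦ 1  ≥
u = 1, v = 0 ↦ 1  ≥
u = 1, v = 1/2 ↦ 1/2  <
u = 1, v = 1 ↦ 1  ≥
So 6 of the 9 assignments meet the threshold.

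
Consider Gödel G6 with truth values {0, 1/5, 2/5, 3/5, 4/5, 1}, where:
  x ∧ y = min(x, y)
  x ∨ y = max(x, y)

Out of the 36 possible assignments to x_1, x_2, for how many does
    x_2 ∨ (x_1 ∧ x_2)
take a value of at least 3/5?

18

value 1: 6 assignments (counts)
value 4/5: 6 assignments (counts)
value 3/5: 6 assignments (counts)
value 2/5: 6 assignments
value 1/5: 6 assignments
value 0: 6 assignments
So 18 of the 36 assignments meet the threshold.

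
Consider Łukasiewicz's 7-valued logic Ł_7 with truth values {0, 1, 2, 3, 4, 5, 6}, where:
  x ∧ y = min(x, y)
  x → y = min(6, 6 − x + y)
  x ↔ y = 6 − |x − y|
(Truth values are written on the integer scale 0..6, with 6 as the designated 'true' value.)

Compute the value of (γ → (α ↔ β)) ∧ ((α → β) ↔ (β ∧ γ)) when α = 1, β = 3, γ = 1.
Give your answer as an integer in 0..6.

α ↔ β = 1 ↔ 3 = 4
γ → (α ↔ β) = 1 → 4 = 6
α → β = 1 → 3 = 6
β ∧ γ = 3 ∧ 1 = 1
(α → β) ↔ (β ∧ γ) = 6 ↔ 1 = 1
(γ → (α ↔ β)) ∧ ((α → β) ↔ (β ∧ γ)) = 6 ∧ 1 = 1

1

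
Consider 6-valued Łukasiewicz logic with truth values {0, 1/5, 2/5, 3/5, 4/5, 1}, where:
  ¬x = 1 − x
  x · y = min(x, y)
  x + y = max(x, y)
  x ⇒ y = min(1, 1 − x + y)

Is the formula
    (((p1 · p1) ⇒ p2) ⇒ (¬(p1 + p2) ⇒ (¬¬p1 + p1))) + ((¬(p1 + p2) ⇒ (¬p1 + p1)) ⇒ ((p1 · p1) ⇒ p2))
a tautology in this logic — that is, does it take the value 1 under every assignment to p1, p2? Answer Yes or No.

No

Counterexample: take p1 = 1/5, p2 = 0.
p1 · p1 = 1/5 · 1/5 = 1/5
(p1 · p1) ⇒ p2 = 1/5 ⇒ 0 = 4/5
p1 + p2 = 1/5 + 0 = 1/5
¬(p1 + p2) = ¬1/5 = 4/5
¬p1 = ¬1/5 = 4/5
¬¬p1 = ¬4/5 = 1/5
¬¬p1 + p1 = 1/5 + 1/5 = 1/5
¬(p1 + p2) ⇒ (¬¬p1 + p1) = 4/5 ⇒ 1/5 = 2/5
((p1 · p1) ⇒ p2) ⇒ (¬(p1 + p2) ⇒ (¬¬p1 + p1)) = 4/5 ⇒ 2/5 = 3/5
p1 + p2 = 1/5 + 0 = 1/5
¬(p1 + p2) = ¬1/5 = 4/5
¬p1 = ¬1/5 = 4/5
¬p1 + p1 = 4/5 + 1/5 = 4/5
¬(p1 + p2) ⇒ (¬p1 + p1) = 4/5 ⇒ 4/5 = 1
p1 · p1 = 1/5 · 1/5 = 1/5
(p1 · p1) ⇒ p2 = 1/5 ⇒ 0 = 4/5
(¬(p1 + p2) ⇒ (¬p1 + p1)) ⇒ ((p1 · p1) ⇒ p2) = 1 ⇒ 4/5 = 4/5
(((p1 · p1) ⇒ p2) ⇒ (¬(p1 + p2) ⇒ (¬¬p1 + p1))) + ((¬(p1 + p2) ⇒ (¬p1 + p1)) ⇒ ((p1 · p1) ⇒ p2)) = 3/5 + 4/5 = 4/5
This gives 4/5 ≠ 1.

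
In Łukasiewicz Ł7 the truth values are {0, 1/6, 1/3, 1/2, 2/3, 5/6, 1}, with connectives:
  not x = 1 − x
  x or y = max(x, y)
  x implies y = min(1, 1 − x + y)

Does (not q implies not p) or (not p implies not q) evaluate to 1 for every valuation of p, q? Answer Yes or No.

Yes

At p = 0, q = 2/3, for instance:
not q = not 2/3 = 1/3
not p = not 0 = 1
not q implies not p = 1/3 implies 1 = 1
not p implies not q = 1 implies 1/3 = 1/3
(not q implies not p) or (not p implies not q) = 1 or 1/3 = 1
and checking the remaining 48 assignments likewise gives ≥ 1 in every case.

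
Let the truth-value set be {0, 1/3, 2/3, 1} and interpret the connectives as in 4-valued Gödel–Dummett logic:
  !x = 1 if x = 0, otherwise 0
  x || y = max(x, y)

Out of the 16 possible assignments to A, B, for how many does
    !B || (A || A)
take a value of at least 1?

7

A = 0, B = 0 ↦ 1  ≥
A = 0, B = 1/3 ↦ 0  <
A = 0, B = 2/3 ↦ 0  <
A = 0, B = 1 ↦ 0  <
A = 1/3, B = 0 ↦ 1  ≥
A = 1/3, B = 1/3 ↦ 1/3  <
A = 1/3, B = 2/3 ↦ 1/3  <
A = 1/3, B = 1 ↦ 1/3  <
A = 2/3, B = 0 ↦ 1  ≥
A = 2/3, B = 1/3 ↦ 2/3  <
A = 2/3, B = 2/3 ↦ 2/3  <
A = 2/3, B = 1 ↦ 2/3  <
A = 1, B = 0 ↦ 1  ≥
A = 1, B = 1/3 ↦ 1  ≥
A = 1, B = 2/3 ↦ 1  ≥
A = 1, B = 1 ↦ 1  ≥
So 7 of the 16 assignments meet the threshold.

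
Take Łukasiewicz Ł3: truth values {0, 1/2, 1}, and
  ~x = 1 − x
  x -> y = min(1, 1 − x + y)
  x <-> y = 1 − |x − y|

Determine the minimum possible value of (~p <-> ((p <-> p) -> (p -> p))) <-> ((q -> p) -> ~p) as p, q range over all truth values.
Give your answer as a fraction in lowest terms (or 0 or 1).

Take p = 1/2, q = 1:
~p = ~1/2 = 1/2
p <-> p = 1/2 <-> 1/2 = 1
p -> p = 1/2 -> 1/2 = 1
(p <-> p) -> (p -> p) = 1 -> 1 = 1
~p <-> ((p <-> p) -> (p -> p)) = 1/2 <-> 1 = 1/2
q -> p = 1 -> 1/2 = 1/2
~p = ~1/2 = 1/2
(q -> p) -> ~p = 1/2 -> 1/2 = 1
(~p <-> ((p <-> p) -> (p -> p))) <-> ((q -> p) -> ~p) = 1/2 <-> 1 = 1/2
No assignment yields a value below 1/2, so this is the minimum.

1/2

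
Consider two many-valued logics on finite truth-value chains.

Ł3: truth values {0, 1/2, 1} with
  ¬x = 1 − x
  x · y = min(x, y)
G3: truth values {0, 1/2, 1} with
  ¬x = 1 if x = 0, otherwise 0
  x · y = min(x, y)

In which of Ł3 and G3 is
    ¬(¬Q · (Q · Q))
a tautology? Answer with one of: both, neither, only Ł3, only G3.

only G3

In Ł3: at Q = 1/2 the value is 1/2 — not a tautology.
In G3: every assignment gives 1 — tautology.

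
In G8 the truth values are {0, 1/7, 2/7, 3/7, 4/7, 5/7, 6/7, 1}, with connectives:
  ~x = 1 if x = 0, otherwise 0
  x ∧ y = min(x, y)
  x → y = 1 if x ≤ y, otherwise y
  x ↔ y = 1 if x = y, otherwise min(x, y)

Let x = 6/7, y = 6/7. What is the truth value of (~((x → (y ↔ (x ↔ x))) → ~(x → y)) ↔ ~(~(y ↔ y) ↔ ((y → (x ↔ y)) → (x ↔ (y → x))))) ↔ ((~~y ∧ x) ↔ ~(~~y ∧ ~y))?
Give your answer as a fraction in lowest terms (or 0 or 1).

6/7

x ↔ x = 6/7 ↔ 6/7 = 1
y ↔ (x ↔ x) = 6/7 ↔ 1 = 6/7
x → (y ↔ (x ↔ x)) = 6/7 → 6/7 = 1
x → y = 6/7 → 6/7 = 1
~(x → y) = ~1 = 0
(x → (y ↔ (x ↔ x))) → ~(x → y) = 1 → 0 = 0
~((x → (y ↔ (x ↔ x))) → ~(x → y)) = ~0 = 1
y ↔ y = 6/7 ↔ 6/7 = 1
~(y ↔ y) = ~1 = 0
x ↔ y = 6/7 ↔ 6/7 = 1
y → (x ↔ y) = 6/7 → 1 = 1
y → x = 6/7 → 6/7 = 1
x ↔ (y → x) = 6/7 ↔ 1 = 6/7
(y → (x ↔ y)) → (x ↔ (y → x)) = 1 → 6/7 = 6/7
~(y ↔ y) ↔ ((y → (x ↔ y)) → (x ↔ (y → x))) = 0 ↔ 6/7 = 0
~(~(y ↔ y) ↔ ((y → (x ↔ y)) → (x ↔ (y → x)))) = ~0 = 1
~((x → (y ↔ (x ↔ x))) → ~(x → y)) ↔ ~(~(y ↔ y) ↔ ((y → (x ↔ y)) → (x ↔ (y → x)))) = 1 ↔ 1 = 1
~y = ~6/7 = 0
~~y = ~0 = 1
~~y ∧ x = 1 ∧ 6/7 = 6/7
~y = ~6/7 = 0
~~y = ~0 = 1
~y = ~6/7 = 0
~~y ∧ ~y = 1 ∧ 0 = 0
~(~~y ∧ ~y) = ~0 = 1
(~~y ∧ x) ↔ ~(~~y ∧ ~y) = 6/7 ↔ 1 = 6/7
(~((x → (y ↔ (x ↔ x))) → ~(x → y)) ↔ ~(~(y ↔ y) ↔ ((y → (x ↔ y)) → (x ↔ (y → x))))) ↔ ((~~y ∧ x) ↔ ~(~~y ∧ ~y)) = 1 ↔ 6/7 = 6/7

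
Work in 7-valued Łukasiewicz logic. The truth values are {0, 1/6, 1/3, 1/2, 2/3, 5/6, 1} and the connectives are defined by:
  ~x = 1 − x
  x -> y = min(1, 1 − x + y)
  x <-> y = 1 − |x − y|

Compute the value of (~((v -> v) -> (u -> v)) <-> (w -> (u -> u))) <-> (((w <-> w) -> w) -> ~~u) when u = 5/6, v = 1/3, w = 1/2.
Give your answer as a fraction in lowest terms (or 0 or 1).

v -> v = 1/3 -> 1/3 = 1
u -> v = 5/6 -> 1/3 = 1/2
(v -> v) -> (u -> v) = 1 -> 1/2 = 1/2
~((v -> v) -> (u -> v)) = ~1/2 = 1/2
u -> u = 5/6 -> 5/6 = 1
w -> (u -> u) = 1/2 -> 1 = 1
~((v -> v) -> (u -> v)) <-> (w -> (u -> u)) = 1/2 <-> 1 = 1/2
w <-> w = 1/2 <-> 1/2 = 1
(w <-> w) -> w = 1 -> 1/2 = 1/2
~u = ~5/6 = 1/6
~~u = ~1/6 = 5/6
((w <-> w) -> w) -> ~~u = 1/2 -> 5/6 = 1
(~((v -> v) -> (u -> v)) <-> (w -> (u -> u))) <-> (((w <-> w) -> w) -> ~~u) = 1/2 <-> 1 = 1/2

1/2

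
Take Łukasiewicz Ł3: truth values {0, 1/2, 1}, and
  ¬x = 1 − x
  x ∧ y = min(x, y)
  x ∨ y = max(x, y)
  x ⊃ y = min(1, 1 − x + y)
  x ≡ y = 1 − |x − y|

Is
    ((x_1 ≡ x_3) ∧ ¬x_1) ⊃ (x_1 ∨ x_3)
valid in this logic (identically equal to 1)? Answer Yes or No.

No

Counterexample: take x_1 = 0, x_3 = 0.
x_1 ≡ x_3 = 0 ≡ 0 = 1
¬x_1 = ¬0 = 1
(x_1 ≡ x_3) ∧ ¬x_1 = 1 ∧ 1 = 1
x_1 ∨ x_3 = 0 ∨ 0 = 0
((x_1 ≡ x_3) ∧ ¬x_1) ⊃ (x_1 ∨ x_3) = 1 ⊃ 0 = 0
This gives 0 ≠ 1.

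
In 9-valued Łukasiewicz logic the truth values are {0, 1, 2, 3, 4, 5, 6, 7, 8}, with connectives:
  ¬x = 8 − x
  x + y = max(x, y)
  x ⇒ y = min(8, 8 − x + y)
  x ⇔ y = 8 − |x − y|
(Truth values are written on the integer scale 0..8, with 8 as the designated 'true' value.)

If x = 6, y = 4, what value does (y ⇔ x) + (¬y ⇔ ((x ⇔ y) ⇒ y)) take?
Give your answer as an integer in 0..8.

y ⇔ x = 4 ⇔ 6 = 6
¬y = ¬4 = 4
x ⇔ y = 6 ⇔ 4 = 6
(x ⇔ y) ⇒ y = 6 ⇒ 4 = 6
¬y ⇔ ((x ⇔ y) ⇒ y) = 4 ⇔ 6 = 6
(y ⇔ x) + (¬y ⇔ ((x ⇔ y) ⇒ y)) = 6 + 6 = 6

6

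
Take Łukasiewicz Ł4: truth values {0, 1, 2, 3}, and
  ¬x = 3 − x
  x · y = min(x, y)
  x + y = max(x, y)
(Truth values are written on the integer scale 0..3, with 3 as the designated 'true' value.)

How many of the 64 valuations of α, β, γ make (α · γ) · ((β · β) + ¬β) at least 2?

16

value 3: 2 assignments (counts)
value 2: 14 assignments (counts)
value 1: 20 assignments
value 0: 28 assignments
So 16 of the 64 assignments meet the threshold.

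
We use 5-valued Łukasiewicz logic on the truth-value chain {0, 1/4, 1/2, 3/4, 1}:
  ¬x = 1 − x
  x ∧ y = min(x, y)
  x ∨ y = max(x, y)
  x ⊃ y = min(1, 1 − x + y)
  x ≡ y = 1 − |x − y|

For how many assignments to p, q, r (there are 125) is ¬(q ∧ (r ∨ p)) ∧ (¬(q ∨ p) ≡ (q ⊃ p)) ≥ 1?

9

value 1: 9 assignments (counts)
value 3/4: 23 assignments
value 1/2: 31 assignments
value 1/4: 33 assignments
value 0: 29 assignments
So 9 of the 125 assignments meet the threshold.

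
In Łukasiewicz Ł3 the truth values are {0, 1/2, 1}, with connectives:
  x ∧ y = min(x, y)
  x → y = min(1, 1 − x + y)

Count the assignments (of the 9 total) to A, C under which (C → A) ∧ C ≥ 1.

1

A = 0, C = 0 ↦ 0  <
A = 0, C = 1/2 ↦ 1/2  <
A = 0, C = 1 ↦ 0  <
A = 1/2, C = 0 ↦ 0  <
A = 1/2, C = 1/2 ↦ 1/2  <
A = 1/2, C = 1 ↦ 1/2  <
A = 1, C = 0 ↦ 0  <
A = 1, C = 1/2 ↦ 1/2  <
A = 1, C = 1 ↦ 1  ≥
So 1 of the 9 assignments meets the threshold.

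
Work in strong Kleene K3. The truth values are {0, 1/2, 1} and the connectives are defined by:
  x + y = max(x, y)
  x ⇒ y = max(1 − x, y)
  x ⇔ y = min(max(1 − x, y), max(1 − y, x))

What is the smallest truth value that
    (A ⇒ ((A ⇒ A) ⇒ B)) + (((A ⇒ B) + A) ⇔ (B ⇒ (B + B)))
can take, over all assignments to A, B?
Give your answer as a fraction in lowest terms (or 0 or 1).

Take A = 1/2, B = 0:
A ⇒ A = 1/2 ⇒ 1/2 = 1/2
(A ⇒ A) ⇒ B = 1/2 ⇒ 0 = 1/2
A ⇒ ((A ⇒ A) ⇒ B) = 1/2 ⇒ 1/2 = 1/2
A ⇒ B = 1/2 ⇒ 0 = 1/2
(A ⇒ B) + A = 1/2 + 1/2 = 1/2
B + B = 0 + 0 = 0
B ⇒ (B + B) = 0 ⇒ 0 = 1
((A ⇒ B) + A) ⇔ (B ⇒ (B + B)) = 1/2 ⇔ 1 = 1/2
(A ⇒ ((A ⇒ A) ⇒ B)) + (((A ⇒ B) + A) ⇔ (B ⇒ (B + B))) = 1/2 + 1/2 = 1/2
No assignment yields a value below 1/2, so this is the minimum.

1/2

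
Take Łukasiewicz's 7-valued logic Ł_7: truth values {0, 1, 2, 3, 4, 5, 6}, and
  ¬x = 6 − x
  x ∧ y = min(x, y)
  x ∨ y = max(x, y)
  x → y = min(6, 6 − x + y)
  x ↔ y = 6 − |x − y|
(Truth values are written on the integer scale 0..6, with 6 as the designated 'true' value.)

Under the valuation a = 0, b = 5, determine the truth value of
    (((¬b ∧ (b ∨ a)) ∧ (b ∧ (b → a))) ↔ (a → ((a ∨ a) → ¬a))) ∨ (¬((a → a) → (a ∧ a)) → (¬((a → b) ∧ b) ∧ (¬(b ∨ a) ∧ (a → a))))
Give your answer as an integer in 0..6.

¬b = ¬5 = 1
b ∨ a = 5 ∨ 0 = 5
¬b ∧ (b ∨ a) = 1 ∧ 5 = 1
b → a = 5 → 0 = 1
b ∧ (b → a) = 5 ∧ 1 = 1
(¬b ∧ (b ∨ a)) ∧ (b ∧ (b → a)) = 1 ∧ 1 = 1
a ∨ a = 0 ∨ 0 = 0
¬a = ¬0 = 6
(a ∨ a) → ¬a = 0 → 6 = 6
a → ((a ∨ a) → ¬a) = 0 → 6 = 6
((¬b ∧ (b ∨ a)) ∧ (b ∧ (b → a))) ↔ (a → ((a ∨ a) → ¬a)) = 1 ↔ 6 = 1
a → a = 0 → 0 = 6
a ∧ a = 0 ∧ 0 = 0
(a → a) → (a ∧ a) = 6 → 0 = 0
¬((a → a) → (a ∧ a)) = ¬0 = 6
a → b = 0 → 5 = 6
(a → b) ∧ b = 6 ∧ 5 = 5
¬((a → b) ∧ b) = ¬5 = 1
b ∨ a = 5 ∨ 0 = 5
¬(b ∨ a) = ¬5 = 1
a → a = 0 → 0 = 6
¬(b ∨ a) ∧ (a → a) = 1 ∧ 6 = 1
¬((a → b) ∧ b) ∧ (¬(b ∨ a) ∧ (a → a)) = 1 ∧ 1 = 1
¬((a → a) → (a ∧ a)) → (¬((a → b) ∧ b) ∧ (¬(b ∨ a) ∧ (a → a))) = 6 → 1 = 1
(((¬b ∧ (b ∨ a)) ∧ (b ∧ (b → a))) ↔ (a → ((a ∨ a) → ¬a))) ∨ (¬((a → a) → (a ∧ a)) → (¬((a → b) ∧ b) ∧ (¬(b ∨ a) ∧ (a → a)))) = 1 ∨ 1 = 1

1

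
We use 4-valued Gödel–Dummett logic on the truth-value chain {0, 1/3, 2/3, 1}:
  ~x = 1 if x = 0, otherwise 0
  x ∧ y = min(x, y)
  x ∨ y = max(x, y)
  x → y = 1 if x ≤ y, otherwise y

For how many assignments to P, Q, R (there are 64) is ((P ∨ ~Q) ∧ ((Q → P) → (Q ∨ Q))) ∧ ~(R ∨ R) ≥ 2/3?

4

value 1: 1 assignment (counts)
value 2/3: 3 assignments (counts)
value 1/3: 5 assignments
value 0: 55 assignments
So 4 of the 64 assignments meet the threshold.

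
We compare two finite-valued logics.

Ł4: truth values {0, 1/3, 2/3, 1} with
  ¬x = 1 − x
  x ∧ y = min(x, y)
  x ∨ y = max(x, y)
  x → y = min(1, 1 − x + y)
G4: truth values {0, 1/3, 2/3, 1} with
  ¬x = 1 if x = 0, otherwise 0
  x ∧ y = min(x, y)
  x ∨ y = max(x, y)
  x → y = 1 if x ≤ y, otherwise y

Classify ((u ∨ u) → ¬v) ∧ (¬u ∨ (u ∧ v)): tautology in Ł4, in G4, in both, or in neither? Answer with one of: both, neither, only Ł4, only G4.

In Ł4: at u = 1/3, v = 0 the value is 2/3 — not a tautology.
In G4: at u = 1/3, v = 0 the value is 0 — not a tautology.

neither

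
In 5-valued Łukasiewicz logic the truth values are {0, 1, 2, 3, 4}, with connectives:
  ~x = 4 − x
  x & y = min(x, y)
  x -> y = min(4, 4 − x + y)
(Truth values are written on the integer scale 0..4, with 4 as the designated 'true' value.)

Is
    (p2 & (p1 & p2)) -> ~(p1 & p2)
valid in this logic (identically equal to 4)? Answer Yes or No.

Counterexample: take p1 = 3, p2 = 3.
p1 & p2 = 3 & 3 = 3
p2 & (p1 & p2) = 3 & 3 = 3
~(p1 & p2) = ~3 = 1
(p2 & (p1 & p2)) -> ~(p1 & p2) = 3 -> 1 = 2
This gives 2 ≠ 4.

No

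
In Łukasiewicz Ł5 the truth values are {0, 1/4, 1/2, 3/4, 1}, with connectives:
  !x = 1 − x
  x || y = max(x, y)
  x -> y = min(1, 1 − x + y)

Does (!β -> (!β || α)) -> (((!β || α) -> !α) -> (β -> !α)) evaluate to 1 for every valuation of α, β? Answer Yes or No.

No

Counterexample: take α = 1/4, β = 1.
!β = !1 = 0
!β = !1 = 0
!β || α = 0 || 1/4 = 1/4
!β -> (!β || α) = 0 -> 1/4 = 1
!β = !1 = 0
!β || α = 0 || 1/4 = 1/4
!α = !1/4 = 3/4
(!β || α) -> !α = 1/4 -> 3/4 = 1
!α = !1/4 = 3/4
β -> !α = 1 -> 3/4 = 3/4
((!β || α) -> !α) -> (β -> !α) = 1 -> 3/4 = 3/4
(!β -> (!β || α)) -> (((!β || α) -> !α) -> (β -> !α)) = 1 -> 3/4 = 3/4
This gives 3/4 ≠ 1.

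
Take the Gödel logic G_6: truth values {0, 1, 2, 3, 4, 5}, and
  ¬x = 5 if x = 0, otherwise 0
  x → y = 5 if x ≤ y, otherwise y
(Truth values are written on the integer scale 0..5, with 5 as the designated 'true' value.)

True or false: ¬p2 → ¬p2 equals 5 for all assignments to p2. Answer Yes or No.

Yes

p2 = 0 ↦ 5
p2 = 1 ↦ 5
p2 = 2 ↦ 5
p2 = 3 ↦ 5
p2 = 4 ↦ 5
p2 = 5 ↦ 5
Every assignment gives a value ≥ 5.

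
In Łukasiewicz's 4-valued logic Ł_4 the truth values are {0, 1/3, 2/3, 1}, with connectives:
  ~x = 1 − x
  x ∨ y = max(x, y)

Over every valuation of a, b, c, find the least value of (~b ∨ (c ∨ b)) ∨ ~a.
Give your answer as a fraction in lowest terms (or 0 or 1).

2/3

Take a = 1/3, b = 1/3, c = 0:
~b = ~1/3 = 2/3
c ∨ b = 0 ∨ 1/3 = 1/3
~b ∨ (c ∨ b) = 2/3 ∨ 1/3 = 2/3
~a = ~1/3 = 2/3
(~b ∨ (c ∨ b)) ∨ ~a = 2/3 ∨ 2/3 = 2/3
No assignment yields a value below 2/3, so this is the minimum.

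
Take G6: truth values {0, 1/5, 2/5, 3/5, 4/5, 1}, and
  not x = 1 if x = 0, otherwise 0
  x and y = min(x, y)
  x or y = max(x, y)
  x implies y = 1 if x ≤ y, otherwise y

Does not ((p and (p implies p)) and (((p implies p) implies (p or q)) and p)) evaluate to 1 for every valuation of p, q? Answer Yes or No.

Counterexample: take p = 1/5, q = 0.
p implies p = 1/5 implies 1/5 = 1
p and (p implies p) = 1/5 and 1 = 1/5
p implies p = 1/5 implies 1/5 = 1
p or q = 1/5 or 0 = 1/5
(p implies p) implies (p or q) = 1 implies 1/5 = 1/5
((p implies p) implies (p or q)) and p = 1/5 and 1/5 = 1/5
(p and (p implies p)) and (((p implies p) implies (p or q)) and p) = 1/5 and 1/5 = 1/5
not ((p and (p implies p)) and (((p implies p) implies (p or q)) and p)) = not 1/5 = 0
This gives 0 ≠ 1.

No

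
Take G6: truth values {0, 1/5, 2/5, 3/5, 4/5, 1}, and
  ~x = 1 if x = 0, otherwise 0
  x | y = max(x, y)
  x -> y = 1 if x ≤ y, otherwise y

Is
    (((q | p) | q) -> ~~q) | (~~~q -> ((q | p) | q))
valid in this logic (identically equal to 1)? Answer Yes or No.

Counterexample: take p = 1/5, q = 0.
q | p = 0 | 1/5 = 1/5
(q | p) | q = 1/5 | 0 = 1/5
~q = ~0 = 1
~~q = ~1 = 0
((q | p) | q) -> ~~q = 1/5 -> 0 = 0
~q = ~0 = 1
~~q = ~1 = 0
~~~q = ~0 = 1
q | p = 0 | 1/5 = 1/5
(q | p) | q = 1/5 | 0 = 1/5
~~~q -> ((q | p) | q) = 1 -> 1/5 = 1/5
(((q | p) | q) -> ~~q) | (~~~q -> ((q | p) | q)) = 0 | 1/5 = 1/5
This gives 1/5 ≠ 1.

No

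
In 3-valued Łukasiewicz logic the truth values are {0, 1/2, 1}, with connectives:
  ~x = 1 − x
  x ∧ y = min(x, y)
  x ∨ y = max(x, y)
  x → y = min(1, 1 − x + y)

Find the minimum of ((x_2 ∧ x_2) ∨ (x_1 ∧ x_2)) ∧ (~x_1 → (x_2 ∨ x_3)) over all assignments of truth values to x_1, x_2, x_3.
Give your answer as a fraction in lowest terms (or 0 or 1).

Take x_1 = 0, x_2 = 0, x_3 = 0:
x_2 ∧ x_2 = 0 ∧ 0 = 0
x_1 ∧ x_2 = 0 ∧ 0 = 0
(x_2 ∧ x_2) ∨ (x_1 ∧ x_2) = 0 ∨ 0 = 0
~x_1 = ~0 = 1
x_2 ∨ x_3 = 0 ∨ 0 = 0
~x_1 → (x_2 ∨ x_3) = 1 → 0 = 0
((x_2 ∧ x_2) ∨ (x_1 ∧ x_2)) ∧ (~x_1 → (x_2 ∨ x_3)) = 0 ∧ 0 = 0
No assignment yields a value below 0, so this is the minimum.

0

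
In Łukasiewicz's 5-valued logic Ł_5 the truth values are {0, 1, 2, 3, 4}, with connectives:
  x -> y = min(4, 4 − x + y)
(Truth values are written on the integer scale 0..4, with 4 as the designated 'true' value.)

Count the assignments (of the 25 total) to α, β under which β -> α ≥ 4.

15

value 4: 15 assignments (counts)
value 3: 4 assignments
value 2: 3 assignments
value 1: 2 assignments
value 0: 1 assignment
So 15 of the 25 assignments meet the threshold.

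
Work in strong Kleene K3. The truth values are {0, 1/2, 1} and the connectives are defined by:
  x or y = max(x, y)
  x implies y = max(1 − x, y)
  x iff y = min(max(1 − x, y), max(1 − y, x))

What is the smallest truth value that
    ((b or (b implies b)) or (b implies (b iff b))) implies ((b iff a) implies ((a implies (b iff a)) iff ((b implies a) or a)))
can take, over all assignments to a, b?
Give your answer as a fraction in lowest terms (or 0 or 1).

Take a = 0, b = 1/2:
b implies b = 1/2 implies 1/2 = 1/2
b or (b implies b) = 1/2 or 1/2 = 1/2
b iff b = 1/2 iff 1/2 = 1/2
b implies (b iff b) = 1/2 implies 1/2 = 1/2
(b or (b implies b)) or (b implies (b iff b)) = 1/2 or 1/2 = 1/2
b iff a = 1/2 iff 0 = 1/2
b iff a = 1/2 iff 0 = 1/2
a implies (b iff a) = 0 implies 1/2 = 1
b implies a = 1/2 implies 0 = 1/2
(b implies a) or a = 1/2 or 0 = 1/2
(a implies (b iff a)) iff ((b implies a) or a) = 1 iff 1/2 = 1/2
(b iff a) implies ((a implies (b iff a)) iff ((b implies a) or a)) = 1/2 implies 1/2 = 1/2
((b or (b implies b)) or (b implies (b iff b))) implies ((b iff a) implies ((a implies (b iff a)) iff ((b implies a) or a))) = 1/2 implies 1/2 = 1/2
No assignment yields a value below 1/2, so this is the minimum.

1/2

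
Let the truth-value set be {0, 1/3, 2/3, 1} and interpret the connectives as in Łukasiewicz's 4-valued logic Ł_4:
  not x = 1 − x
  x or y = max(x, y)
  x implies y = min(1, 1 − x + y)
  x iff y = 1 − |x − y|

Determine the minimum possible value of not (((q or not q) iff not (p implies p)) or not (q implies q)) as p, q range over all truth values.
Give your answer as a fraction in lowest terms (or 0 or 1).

Take p = 0, q = 1/3:
not q = not 1/3 = 2/3
q or not q = 1/3 or 2/3 = 2/3
p implies p = 0 implies 0 = 1
not (p implies p) = not 1 = 0
(q or not q) iff not (p implies p) = 2/3 iff 0 = 1/3
q implies q = 1/3 implies 1/3 = 1
not (q implies q) = not 1 = 0
((q or not q) iff not (p implies p)) or not (q implies q) = 1/3 or 0 = 1/3
not (((q or not q) iff not (p implies p)) or not (q implies q)) = not 1/3 = 2/3
No assignment yields a value below 2/3, so this is the minimum.

2/3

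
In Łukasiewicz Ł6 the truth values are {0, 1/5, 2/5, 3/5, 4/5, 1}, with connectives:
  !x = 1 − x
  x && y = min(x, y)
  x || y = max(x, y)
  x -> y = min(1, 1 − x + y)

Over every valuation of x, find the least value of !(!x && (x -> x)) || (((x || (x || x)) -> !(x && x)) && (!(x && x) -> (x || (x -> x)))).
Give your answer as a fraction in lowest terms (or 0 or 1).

Take x = 3/5:
!x = !3/5 = 2/5
x -> x = 3/5 -> 3/5 = 1
!x && (x -> x) = 2/5 && 1 = 2/5
!(!x && (x -> x)) = !2/5 = 3/5
x || x = 3/5 || 3/5 = 3/5
x || (x || x) = 3/5 || 3/5 = 3/5
x && x = 3/5 && 3/5 = 3/5
!(x && x) = !3/5 = 2/5
(x || (x || x)) -> !(x && x) = 3/5 -> 2/5 = 4/5
x && x = 3/5 && 3/5 = 3/5
!(x && x) = !3/5 = 2/5
x -> x = 3/5 -> 3/5 = 1
x || (x -> x) = 3/5 || 1 = 1
!(x && x) -> (x || (x -> x)) = 2/5 -> 1 = 1
((x || (x || x)) -> !(x && x)) && (!(x && x) -> (x || (x -> x))) = 4/5 && 1 = 4/5
!(!x && (x -> x)) || (((x || (x || x)) -> !(x && x)) && (!(x && x) -> (x || (x -> x)))) = 3/5 || 4/5 = 4/5
No assignment yields a value below 4/5, so this is the minimum.

4/5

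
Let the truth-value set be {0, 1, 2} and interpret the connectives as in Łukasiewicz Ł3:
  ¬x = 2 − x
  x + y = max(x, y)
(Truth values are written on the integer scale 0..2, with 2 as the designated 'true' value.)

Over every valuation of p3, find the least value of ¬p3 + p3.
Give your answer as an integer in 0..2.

1

Take p3 = 1:
¬p3 = ¬1 = 1
¬p3 + p3 = 1 + 1 = 1
No assignment yields a value below 1, so this is the minimum.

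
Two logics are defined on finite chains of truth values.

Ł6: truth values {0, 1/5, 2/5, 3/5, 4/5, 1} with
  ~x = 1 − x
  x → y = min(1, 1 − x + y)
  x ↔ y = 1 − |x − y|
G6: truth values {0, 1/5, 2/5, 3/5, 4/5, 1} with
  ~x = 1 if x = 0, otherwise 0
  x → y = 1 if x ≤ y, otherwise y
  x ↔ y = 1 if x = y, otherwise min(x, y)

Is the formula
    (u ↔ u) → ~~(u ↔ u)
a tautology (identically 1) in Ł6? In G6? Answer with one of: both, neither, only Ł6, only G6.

In Ł6: every assignment gives 1 — tautology.
In G6: every assignment gives 1 — tautology.

both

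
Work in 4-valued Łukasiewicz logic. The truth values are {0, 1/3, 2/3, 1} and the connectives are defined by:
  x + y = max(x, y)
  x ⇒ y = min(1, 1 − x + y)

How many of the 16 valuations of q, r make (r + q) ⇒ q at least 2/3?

q = 0, r = 0 ↦ 1  ≥
q = 0, r = 1/3 ↦ 2/3  ≥
q = 0, r = 2/3 ↦ 1/3  <
q = 0, r = 1 ↦ 0  <
q = 1/3, r = 0 ↦ 1  ≥
q = 1/3, r = 1/3 ↦ 1  ≥
q = 1/3, r = 2/3 ↦ 2/3  ≥
q = 1/3, r = 1 ↦ 1/3  <
q = 2/3, r = 0 ↦ 1  ≥
q = 2/3, r = 1/3 ↦ 1  ≥
q = 2/3, r = 2/3 ↦ 1  ≥
q = 2/3, r = 1 ↦ 2/3  ≥
q = 1, r = 0 ↦ 1  ≥
q = 1, r = 1/3 ↦ 1  ≥
q = 1, r = 2/3 ↦ 1  ≥
q = 1, r = 1 ↦ 1  ≥
So 13 of the 16 assignments meet the threshold.

13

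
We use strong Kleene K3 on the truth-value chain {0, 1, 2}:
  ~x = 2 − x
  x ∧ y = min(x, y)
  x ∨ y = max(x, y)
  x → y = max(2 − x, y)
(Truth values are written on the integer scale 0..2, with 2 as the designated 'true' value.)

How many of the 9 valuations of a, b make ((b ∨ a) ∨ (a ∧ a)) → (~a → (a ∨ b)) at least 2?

6

a = 0, b = 0 ↦ 2  ≥
a = 0, b = 1 ↦ 1  <
a = 0, b = 2 ↦ 2  ≥
a = 1, b = 0 ↦ 1  <
a = 1, b = 1 ↦ 1  <
a = 1, b = 2 ↦ 2  ≥
a = 2, b = 0 ↦ 2  ≥
a = 2, b = 1 ↦ 2  ≥
a = 2, b = 2 ↦ 2  ≥
So 6 of the 9 assignments meet the threshold.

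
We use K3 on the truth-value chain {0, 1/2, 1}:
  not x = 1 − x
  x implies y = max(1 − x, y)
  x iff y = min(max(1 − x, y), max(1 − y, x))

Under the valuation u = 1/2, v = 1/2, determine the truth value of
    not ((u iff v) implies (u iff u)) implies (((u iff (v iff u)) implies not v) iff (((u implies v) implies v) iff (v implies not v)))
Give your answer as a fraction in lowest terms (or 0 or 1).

u iff v = 1/2 iff 1/2 = 1/2
u iff u = 1/2 iff 1/2 = 1/2
(u iff v) implies (u iff u) = 1/2 implies 1/2 = 1/2
not ((u iff v) implies (u iff u)) = not 1/2 = 1/2
v iff u = 1/2 iff 1/2 = 1/2
u iff (v iff u) = 1/2 iff 1/2 = 1/2
not v = not 1/2 = 1/2
(u iff (v iff u)) implies not v = 1/2 implies 1/2 = 1/2
u implies v = 1/2 implies 1/2 = 1/2
(u implies v) implies v = 1/2 implies 1/2 = 1/2
not v = not 1/2 = 1/2
v implies not v = 1/2 implies 1/2 = 1/2
((u implies v) implies v) iff (v implies not v) = 1/2 iff 1/2 = 1/2
((u iff (v iff u)) implies not v) iff (((u implies v) implies v) iff (v implies not v)) = 1/2 iff 1/2 = 1/2
not ((u iff v) implies (u iff u)) implies (((u iff (v iff u)) implies not v) iff (((u implies v) implies v) iff (v implies not v))) = 1/2 implies 1/2 = 1/2

1/2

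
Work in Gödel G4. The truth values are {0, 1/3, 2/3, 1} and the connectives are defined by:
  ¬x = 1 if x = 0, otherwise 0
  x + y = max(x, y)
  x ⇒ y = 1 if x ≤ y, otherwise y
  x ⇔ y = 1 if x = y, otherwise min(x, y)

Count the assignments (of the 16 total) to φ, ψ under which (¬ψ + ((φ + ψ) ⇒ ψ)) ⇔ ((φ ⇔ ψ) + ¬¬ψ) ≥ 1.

φ = 0, ψ = 0 ↦ 1  ≥
φ = 0, ψ = 1/3 ↦ 1  ≥
φ = 0, ψ = 2/3 ↦ 1  ≥
φ = 0, ψ = 1 ↦ 1  ≥
φ = 1/3, ψ = 0 ↦ 0  <
φ = 1/3, ψ = 1/3 ↦ 1  ≥
φ = 1/3, ψ = 2/3 ↦ 1  ≥
φ = 1/3, ψ = 1 ↦ 1  ≥
φ = 2/3, ψ = 0 ↦ 0  <
φ = 2/3, ψ = 1/3 ↦ 1/3  <
φ = 2/3, ψ = 2/3 ↦ 1  ≥
φ = 2/3, ψ = 1 ↦ 1  ≥
φ = 1, ψ = 0 ↦ 0  <
φ = 1, ψ = 1/3 ↦ 1/3  <
φ = 1, ψ = 2/3 ↦ 2/3  <
φ = 1, ψ = 1 ↦ 1  ≥
So 10 of the 16 assignments meet the threshold.

10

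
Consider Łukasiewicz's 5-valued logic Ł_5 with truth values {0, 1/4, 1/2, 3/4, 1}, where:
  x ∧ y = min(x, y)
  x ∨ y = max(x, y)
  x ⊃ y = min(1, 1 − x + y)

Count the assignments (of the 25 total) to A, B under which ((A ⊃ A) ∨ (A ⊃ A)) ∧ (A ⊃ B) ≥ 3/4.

19

value 1: 15 assignments (counts)
value 3/4: 4 assignments (counts)
value 1/2: 3 assignments
value 1/4: 2 assignments
value 0: 1 assignment
So 19 of the 25 assignments meet the threshold.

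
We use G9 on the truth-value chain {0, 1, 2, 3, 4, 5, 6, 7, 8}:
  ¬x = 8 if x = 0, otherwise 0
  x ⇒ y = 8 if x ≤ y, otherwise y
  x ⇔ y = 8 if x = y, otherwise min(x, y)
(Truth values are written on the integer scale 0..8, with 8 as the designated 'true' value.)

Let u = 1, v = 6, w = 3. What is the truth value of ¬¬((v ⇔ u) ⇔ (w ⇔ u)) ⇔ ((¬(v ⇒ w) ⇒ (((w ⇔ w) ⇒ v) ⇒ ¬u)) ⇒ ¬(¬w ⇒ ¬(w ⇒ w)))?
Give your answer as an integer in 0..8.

0

v ⇔ u = 6 ⇔ 1 = 1
w ⇔ u = 3 ⇔ 1 = 1
(v ⇔ u) ⇔ (w ⇔ u) = 1 ⇔ 1 = 8
¬((v ⇔ u) ⇔ (w ⇔ u)) = ¬8 = 0
¬¬((v ⇔ u) ⇔ (w ⇔ u)) = ¬0 = 8
v ⇒ w = 6 ⇒ 3 = 3
¬(v ⇒ w) = ¬3 = 0
w ⇔ w = 3 ⇔ 3 = 8
(w ⇔ w) ⇒ v = 8 ⇒ 6 = 6
¬u = ¬1 = 0
((w ⇔ w) ⇒ v) ⇒ ¬u = 6 ⇒ 0 = 0
¬(v ⇒ w) ⇒ (((w ⇔ w) ⇒ v) ⇒ ¬u) = 0 ⇒ 0 = 8
¬w = ¬3 = 0
w ⇒ w = 3 ⇒ 3 = 8
¬(w ⇒ w) = ¬8 = 0
¬w ⇒ ¬(w ⇒ w) = 0 ⇒ 0 = 8
¬(¬w ⇒ ¬(w ⇒ w)) = ¬8 = 0
(¬(v ⇒ w) ⇒ (((w ⇔ w) ⇒ v) ⇒ ¬u)) ⇒ ¬(¬w ⇒ ¬(w ⇒ w)) = 8 ⇒ 0 = 0
¬¬((v ⇔ u) ⇔ (w ⇔ u)) ⇔ ((¬(v ⇒ w) ⇒ (((w ⇔ w) ⇒ v) ⇒ ¬u)) ⇒ ¬(¬w ⇒ ¬(w ⇒ w))) = 8 ⇔ 0 = 0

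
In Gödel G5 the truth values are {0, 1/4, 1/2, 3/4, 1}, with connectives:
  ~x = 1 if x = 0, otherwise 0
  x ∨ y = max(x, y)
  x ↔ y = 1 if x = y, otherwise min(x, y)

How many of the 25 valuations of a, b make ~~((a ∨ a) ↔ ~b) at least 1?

8

value 1: 8 assignments (counts)
value 0: 17 assignments
So 8 of the 25 assignments meet the threshold.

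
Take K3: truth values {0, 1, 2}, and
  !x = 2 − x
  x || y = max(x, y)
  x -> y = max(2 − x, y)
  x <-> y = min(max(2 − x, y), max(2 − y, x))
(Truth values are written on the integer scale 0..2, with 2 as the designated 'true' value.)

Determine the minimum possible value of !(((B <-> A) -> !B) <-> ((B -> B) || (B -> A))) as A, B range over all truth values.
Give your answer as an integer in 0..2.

0

Take A = 0, B = 0:
B <-> A = 0 <-> 0 = 2
!B = !0 = 2
(B <-> A) -> !B = 2 -> 2 = 2
B -> B = 0 -> 0 = 2
B -> A = 0 -> 0 = 2
(B -> B) || (B -> A) = 2 || 2 = 2
((B <-> A) -> !B) <-> ((B -> B) || (B -> A)) = 2 <-> 2 = 2
!(((B <-> A) -> !B) <-> ((B -> B) || (B -> A))) = !2 = 0
No assignment yields a value below 0, so this is the minimum.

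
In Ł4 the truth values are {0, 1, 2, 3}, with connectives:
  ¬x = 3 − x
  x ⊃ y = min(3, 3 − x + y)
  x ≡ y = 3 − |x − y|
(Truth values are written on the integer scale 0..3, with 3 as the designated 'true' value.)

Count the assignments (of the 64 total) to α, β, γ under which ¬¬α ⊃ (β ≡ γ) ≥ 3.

value 3: 44 assignments (counts)
value 2: 12 assignments
value 1: 6 assignments
value 0: 2 assignments
So 44 of the 64 assignments meet the threshold.

44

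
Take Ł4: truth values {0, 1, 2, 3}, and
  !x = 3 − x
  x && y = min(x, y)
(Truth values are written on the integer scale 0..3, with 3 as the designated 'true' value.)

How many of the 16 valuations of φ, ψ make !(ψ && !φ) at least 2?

12

φ = 0, ψ = 0 ↦ 3  ≥
φ = 0, ψ = 1 ↦ 2  ≥
φ = 0, ψ = 2 ↦ 1  <
φ = 0, ψ = 3 ↦ 0  <
φ = 1, ψ = 0 ↦ 3  ≥
φ = 1, ψ = 1 ↦ 2  ≥
φ = 1, ψ = 2 ↦ 1  <
φ = 1, ψ = 3 ↦ 1  <
φ = 2, ψ = 0 ↦ 3  ≥
φ = 2, ψ = 1 ↦ 2  ≥
φ = 2, ψ = 2 ↦ 2  ≥
φ = 2, ψ = 3 ↦ 2  ≥
φ = 3, ψ = 0 ↦ 3  ≥
φ = 3, ψ = 1 ↦ 3  ≥
φ = 3, ψ = 2 ↦ 3  ≥
φ = 3, ψ = 3 ↦ 3  ≥
So 12 of the 16 assignments meet the threshold.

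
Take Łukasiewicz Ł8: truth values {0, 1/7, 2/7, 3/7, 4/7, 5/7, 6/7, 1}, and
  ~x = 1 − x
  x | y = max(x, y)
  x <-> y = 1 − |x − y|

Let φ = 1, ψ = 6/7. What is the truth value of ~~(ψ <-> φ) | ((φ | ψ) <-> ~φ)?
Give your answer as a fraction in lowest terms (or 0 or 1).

6/7

ψ <-> φ = 6/7 <-> 1 = 6/7
~(ψ <-> φ) = ~6/7 = 1/7
~~(ψ <-> φ) = ~1/7 = 6/7
φ | ψ = 1 | 6/7 = 1
~φ = ~1 = 0
(φ | ψ) <-> ~φ = 1 <-> 0 = 0
~~(ψ <-> φ) | ((φ | ψ) <-> ~φ) = 6/7 | 0 = 6/7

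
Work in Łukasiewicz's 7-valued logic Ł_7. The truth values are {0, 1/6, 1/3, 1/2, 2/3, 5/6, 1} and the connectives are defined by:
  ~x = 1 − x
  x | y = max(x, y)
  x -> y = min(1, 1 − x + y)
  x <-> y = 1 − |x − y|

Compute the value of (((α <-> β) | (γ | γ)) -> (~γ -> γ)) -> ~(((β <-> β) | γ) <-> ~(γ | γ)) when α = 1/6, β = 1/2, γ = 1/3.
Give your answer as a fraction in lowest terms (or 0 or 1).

α <-> β = 1/6 <-> 1/2 = 2/3
γ | γ = 1/3 | 1/3 = 1/3
(α <-> β) | (γ | γ) = 2/3 | 1/3 = 2/3
~γ = ~1/3 = 2/3
~γ -> γ = 2/3 -> 1/3 = 2/3
((α <-> β) | (γ | γ)) -> (~γ -> γ) = 2/3 -> 2/3 = 1
β <-> β = 1/2 <-> 1/2 = 1
(β <-> β) | γ = 1 | 1/3 = 1
γ | γ = 1/3 | 1/3 = 1/3
~(γ | γ) = ~1/3 = 2/3
((β <-> β) | γ) <-> ~(γ | γ) = 1 <-> 2/3 = 2/3
~(((β <-> β) | γ) <-> ~(γ | γ)) = ~2/3 = 1/3
(((α <-> β) | (γ | γ)) -> (~γ -> γ)) -> ~(((β <-> β) | γ) <-> ~(γ | γ)) = 1 -> 1/3 = 1/3

1/3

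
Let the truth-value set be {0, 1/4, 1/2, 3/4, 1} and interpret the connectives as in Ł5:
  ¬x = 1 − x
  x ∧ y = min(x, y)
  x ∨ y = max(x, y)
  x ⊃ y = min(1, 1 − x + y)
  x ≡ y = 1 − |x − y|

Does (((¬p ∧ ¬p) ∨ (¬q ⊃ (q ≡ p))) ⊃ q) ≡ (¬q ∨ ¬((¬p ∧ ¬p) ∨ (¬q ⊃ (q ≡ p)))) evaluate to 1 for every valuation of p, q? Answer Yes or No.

No

Counterexample: take p = 0, q = 0.
¬p = ¬0 = 1
¬p = ¬0 = 1
¬p ∧ ¬p = 1 ∧ 1 = 1
¬q = ¬0 = 1
q ≡ p = 0 ≡ 0 = 1
¬q ⊃ (q ≡ p) = 1 ⊃ 1 = 1
(¬p ∧ ¬p) ∨ (¬q ⊃ (q ≡ p)) = 1 ∨ 1 = 1
((¬p ∧ ¬p) ∨ (¬q ⊃ (q ≡ p))) ⊃ q = 1 ⊃ 0 = 0
¬q = ¬0 = 1
¬p = ¬0 = 1
¬p = ¬0 = 1
¬p ∧ ¬p = 1 ∧ 1 = 1
¬q = ¬0 = 1
q ≡ p = 0 ≡ 0 = 1
¬q ⊃ (q ≡ p) = 1 ⊃ 1 = 1
(¬p ∧ ¬p) ∨ (¬q ⊃ (q ≡ p)) = 1 ∨ 1 = 1
¬((¬p ∧ ¬p) ∨ (¬q ⊃ (q ≡ p))) = ¬1 = 0
¬q ∨ ¬((¬p ∧ ¬p) ∨ (¬q ⊃ (q ≡ p))) = 1 ∨ 0 = 1
(((¬p ∧ ¬p) ∨ (¬q ⊃ (q ≡ p))) ⊃ q) ≡ (¬q ∨ ¬((¬p ∧ ¬p) ∨ (¬q ⊃ (q ≡ p)))) = 0 ≡ 1 = 0
This gives 0 ≠ 1.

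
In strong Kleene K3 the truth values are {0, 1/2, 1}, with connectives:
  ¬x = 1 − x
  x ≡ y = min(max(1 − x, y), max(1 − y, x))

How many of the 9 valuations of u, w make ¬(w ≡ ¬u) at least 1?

u = 0, w = 0 ↦ 1  ≥
u = 0, w = 1/2 ↦ 1/2  <
u = 0, w = 1 ↦ 0  <
u = 1/2, w = 0 ↦ 1/2  <
u = 1/2, w = 1/2 ↦ 1/2  <
u = 1/2, w = 1 ↦ 1/2  <
u = 1, w = 0 ↦ 0  <
u = 1, w = 1/2 ↦ 1/2  <
u = 1, w = 1 ↦ 1  ≥
So 2 of the 9 assignments meet the threshold.

2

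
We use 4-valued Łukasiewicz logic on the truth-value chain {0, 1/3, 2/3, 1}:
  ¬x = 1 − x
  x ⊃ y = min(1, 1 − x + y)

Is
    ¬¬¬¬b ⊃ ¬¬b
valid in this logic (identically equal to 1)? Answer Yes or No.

Yes

b = 0 ↦ 1
b = 1/3 ↦ 1
b = 2/3 ↦ 1
b = 1 ↦ 1
Every assignment gives a value ≥ 1.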